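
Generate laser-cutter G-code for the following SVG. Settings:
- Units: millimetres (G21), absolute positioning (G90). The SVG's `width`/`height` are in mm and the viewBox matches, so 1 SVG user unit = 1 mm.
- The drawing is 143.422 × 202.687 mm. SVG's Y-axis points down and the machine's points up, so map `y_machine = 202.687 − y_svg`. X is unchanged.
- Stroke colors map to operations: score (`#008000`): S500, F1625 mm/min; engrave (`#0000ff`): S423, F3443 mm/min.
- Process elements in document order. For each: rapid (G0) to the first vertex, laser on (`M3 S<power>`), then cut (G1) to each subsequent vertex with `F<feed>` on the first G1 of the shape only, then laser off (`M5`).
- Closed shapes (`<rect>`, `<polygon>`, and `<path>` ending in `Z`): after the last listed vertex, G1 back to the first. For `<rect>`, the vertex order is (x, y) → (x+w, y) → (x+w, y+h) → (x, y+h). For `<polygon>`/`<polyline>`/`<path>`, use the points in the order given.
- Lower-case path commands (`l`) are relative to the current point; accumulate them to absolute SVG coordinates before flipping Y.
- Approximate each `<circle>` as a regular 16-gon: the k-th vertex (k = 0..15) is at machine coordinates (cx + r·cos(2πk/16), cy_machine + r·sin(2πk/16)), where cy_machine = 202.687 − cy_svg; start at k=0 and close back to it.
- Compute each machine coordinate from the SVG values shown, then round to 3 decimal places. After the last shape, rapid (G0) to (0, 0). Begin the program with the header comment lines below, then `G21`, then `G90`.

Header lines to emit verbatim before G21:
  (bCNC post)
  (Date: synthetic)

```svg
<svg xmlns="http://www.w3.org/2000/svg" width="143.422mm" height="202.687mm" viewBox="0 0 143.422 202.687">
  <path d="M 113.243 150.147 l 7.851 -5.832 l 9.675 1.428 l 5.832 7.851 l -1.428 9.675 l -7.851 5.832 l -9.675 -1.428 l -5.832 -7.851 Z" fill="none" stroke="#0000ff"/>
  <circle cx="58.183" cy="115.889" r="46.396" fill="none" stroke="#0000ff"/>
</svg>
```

(bCNC post)
(Date: synthetic)
G21
G90
G0 X113.243 Y52.540
M3 S423
G1 X121.094 Y58.372 F3443
G1 X130.769 Y56.944
G1 X136.601 Y49.093
G1 X135.173 Y39.418
G1 X127.322 Y33.586
G1 X117.647 Y35.014
G1 X111.815 Y42.865
G1 X113.243 Y52.540
M5
G0 X104.579 Y86.798
M3 S423
G1 X101.047 Y104.553 F3443
G1 X90.990 Y119.605
G1 X75.938 Y129.662
G1 X58.183 Y133.194
G1 X40.428 Y129.662
G1 X25.376 Y119.605
G1 X15.319 Y104.553
G1 X11.787 Y86.798
G1 X15.319 Y69.043
G1 X25.376 Y53.991
G1 X40.428 Y43.934
G1 X58.183 Y40.402
G1 X75.938 Y43.934
G1 X90.990 Y53.991
G1 X101.047 Y69.043
G1 X104.579 Y86.798
M5
G0 X0.000 Y0.000

viewBox `0 0 143.422 202.687` with mm width/height → 1 unit = 1 mm. Flip: y_m = 202.687 − y_svg.

**Shape 1** — `<path>` regular polygon, stroke `#0000ff` → engrave (S423, F3443). Machine vertices: (113.243,52.540) → (121.094,58.372) → (130.769,56.944) → (136.601,49.093) → (135.173,39.418) → (127.322,33.586) → (117.647,35.014) → (111.815,42.865) → (113.243,52.540). Closed: final G1 returns to the first vertex.

**Shape 2** — `<circle>` circle, stroke `#0000ff` → engrave (S423, F3443). Machine vertices: (104.579,86.798) → (101.047,104.553) → (90.990,119.605) → (75.938,129.662) → (58.183,133.194) → (40.428,129.662) → (25.376,119.605) → (15.319,104.553) → (11.787,86.798) → (15.319,69.043) → (25.376,53.991) → (40.428,43.934) → (58.183,40.402) → (75.938,43.934) → (90.990,53.991) → (101.047,69.043) → (104.579,86.798). Closed: final G1 returns to the first vertex.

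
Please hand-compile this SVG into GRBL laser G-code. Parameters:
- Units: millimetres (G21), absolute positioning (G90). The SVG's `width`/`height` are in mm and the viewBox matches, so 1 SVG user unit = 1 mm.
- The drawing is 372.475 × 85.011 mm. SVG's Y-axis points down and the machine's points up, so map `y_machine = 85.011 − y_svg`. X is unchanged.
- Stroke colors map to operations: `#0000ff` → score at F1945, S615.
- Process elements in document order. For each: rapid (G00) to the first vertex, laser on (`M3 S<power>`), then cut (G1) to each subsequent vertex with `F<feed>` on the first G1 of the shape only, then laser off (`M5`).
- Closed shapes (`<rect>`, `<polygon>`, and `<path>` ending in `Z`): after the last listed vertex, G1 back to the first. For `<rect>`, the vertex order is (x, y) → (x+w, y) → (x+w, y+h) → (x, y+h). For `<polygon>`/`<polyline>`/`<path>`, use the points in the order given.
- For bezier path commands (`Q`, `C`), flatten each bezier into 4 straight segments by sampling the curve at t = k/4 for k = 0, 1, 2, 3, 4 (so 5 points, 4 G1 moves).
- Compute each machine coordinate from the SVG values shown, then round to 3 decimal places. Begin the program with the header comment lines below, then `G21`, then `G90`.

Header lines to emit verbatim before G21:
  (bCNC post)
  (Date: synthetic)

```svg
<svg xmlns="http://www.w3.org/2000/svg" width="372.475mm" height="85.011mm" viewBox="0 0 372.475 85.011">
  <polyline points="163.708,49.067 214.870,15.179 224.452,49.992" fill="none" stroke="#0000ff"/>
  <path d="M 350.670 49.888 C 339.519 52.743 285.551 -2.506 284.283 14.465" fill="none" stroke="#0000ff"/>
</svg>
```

viewBox `0 0 372.475 85.011` with mm width/height → 1 unit = 1 mm. Flip: y_m = 85.011 − y_svg.

**Shape 1** — `<polyline>` open polyline, stroke `#0000ff` → score (S615, F1945). Machine vertices: (163.708,35.944) → (214.870,69.832) → (224.452,35.019). Open path.

**Shape 2** — `<path>` cubic bezier, stroke `#0000ff` → score (S615, F1945). Control points (SVG): P0=(350.670,49.888), P1=(339.519,52.743), P2=(285.551,-2.506), P3=(284.283,14.465); sampled at t=k/4. Machine vertices: (350.670,35.123) → (335.771,41.840) → (313.770,58.128) → (293.623,71.769) → (284.283,70.546). Open path.

(bCNC post)
(Date: synthetic)
G21
G90
G00 X163.708 Y35.944
M3 S615
G1 X214.870 Y69.832 F1945
G1 X224.452 Y35.019
M5
G00 X350.670 Y35.123
M3 S615
G1 X335.771 Y41.840 F1945
G1 X313.770 Y58.128
G1 X293.623 Y71.769
G1 X284.283 Y70.546
M5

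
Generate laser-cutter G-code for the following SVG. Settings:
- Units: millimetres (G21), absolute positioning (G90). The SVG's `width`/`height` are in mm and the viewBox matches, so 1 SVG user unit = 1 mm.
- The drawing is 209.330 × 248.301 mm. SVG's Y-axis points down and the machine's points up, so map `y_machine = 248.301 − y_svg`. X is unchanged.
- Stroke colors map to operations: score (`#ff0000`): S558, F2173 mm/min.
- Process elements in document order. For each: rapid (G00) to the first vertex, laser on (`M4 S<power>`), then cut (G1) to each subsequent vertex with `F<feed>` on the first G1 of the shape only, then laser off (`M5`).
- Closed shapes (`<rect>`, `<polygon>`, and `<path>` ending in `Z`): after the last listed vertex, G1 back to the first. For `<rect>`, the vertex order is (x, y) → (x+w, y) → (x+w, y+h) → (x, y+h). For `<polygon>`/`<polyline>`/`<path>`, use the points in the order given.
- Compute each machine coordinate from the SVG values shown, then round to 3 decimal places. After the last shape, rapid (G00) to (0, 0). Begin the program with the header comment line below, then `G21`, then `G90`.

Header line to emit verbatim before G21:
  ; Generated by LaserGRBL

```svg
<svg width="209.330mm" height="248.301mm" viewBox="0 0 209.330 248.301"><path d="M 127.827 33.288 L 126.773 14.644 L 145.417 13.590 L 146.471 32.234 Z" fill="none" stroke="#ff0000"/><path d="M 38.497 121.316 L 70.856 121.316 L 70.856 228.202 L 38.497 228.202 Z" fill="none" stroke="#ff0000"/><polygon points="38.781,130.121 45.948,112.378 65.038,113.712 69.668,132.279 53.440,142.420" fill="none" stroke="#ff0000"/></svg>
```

; Generated by LaserGRBL
G21
G90
G00 X127.827 Y215.013
M4 S558
G1 X126.773 Y233.657 F2173
G1 X145.417 Y234.711
G1 X146.471 Y216.067
G1 X127.827 Y215.013
M5
G00 X38.497 Y126.985
M4 S558
G1 X70.856 Y126.985 F2173
G1 X70.856 Y20.099
G1 X38.497 Y20.099
G1 X38.497 Y126.985
M5
G00 X38.781 Y118.180
M4 S558
G1 X45.948 Y135.923 F2173
G1 X65.038 Y134.589
G1 X69.668 Y116.022
G1 X53.440 Y105.881
G1 X38.781 Y118.180
M5
G00 X0.000 Y0.000

1 u = 1 mm; y_m = 248.301 − y.

[1] `<path>` regular polygon, #ff0000→score S558 F2173: (127.827,215.013) → (126.773,233.657) → (145.417,234.711) → (146.471,216.067) → (127.827,215.013) (closed)

[2] `<path>` rectangle, #ff0000→score S558 F2173: (38.497,126.985) → (70.856,126.985) → (70.856,20.099) → (38.497,20.099) → (38.497,126.985) (closed)

[3] `<polygon>` regular polygon, #ff0000→score S558 F2173: (38.781,118.180) → (45.948,135.923) → (65.038,134.589) → (69.668,116.022) → (53.440,105.881) → (38.781,118.180) (closed)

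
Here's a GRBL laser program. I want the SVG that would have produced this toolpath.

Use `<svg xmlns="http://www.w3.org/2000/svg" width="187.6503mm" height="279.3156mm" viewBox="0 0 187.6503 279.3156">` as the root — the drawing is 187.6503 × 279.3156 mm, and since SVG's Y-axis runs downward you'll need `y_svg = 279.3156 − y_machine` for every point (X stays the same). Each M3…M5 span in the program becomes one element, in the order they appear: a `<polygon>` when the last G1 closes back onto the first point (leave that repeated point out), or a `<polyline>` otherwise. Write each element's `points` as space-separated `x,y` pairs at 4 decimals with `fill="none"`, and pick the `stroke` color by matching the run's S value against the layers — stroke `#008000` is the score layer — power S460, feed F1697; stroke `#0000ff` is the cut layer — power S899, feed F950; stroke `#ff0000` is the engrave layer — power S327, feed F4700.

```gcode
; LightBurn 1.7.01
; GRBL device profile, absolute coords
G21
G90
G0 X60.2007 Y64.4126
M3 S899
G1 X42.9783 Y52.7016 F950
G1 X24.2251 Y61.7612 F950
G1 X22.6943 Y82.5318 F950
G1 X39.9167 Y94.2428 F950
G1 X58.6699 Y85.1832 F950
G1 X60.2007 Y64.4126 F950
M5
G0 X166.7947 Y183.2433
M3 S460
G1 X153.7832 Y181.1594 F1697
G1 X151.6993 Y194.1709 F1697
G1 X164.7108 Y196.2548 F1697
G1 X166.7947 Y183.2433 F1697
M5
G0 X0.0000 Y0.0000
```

<svg xmlns="http://www.w3.org/2000/svg" width="187.6503mm" height="279.3156mm" viewBox="0 0 187.6503 279.3156">
  <polygon points="60.2007,214.9030 42.9783,226.6140 24.2251,217.5544 22.6943,196.7838 39.9167,185.0728 58.6699,194.1324" fill="none" stroke="#0000ff"/>
  <polygon points="166.7947,96.0723 153.7832,98.1562 151.6993,85.1447 164.7108,83.0608" fill="none" stroke="#008000"/>
</svg>

y_svg = 279.3156 − y_m.

[1] S899→`#0000ff` (cut); closed run; points: 60.2007,214.9030 42.9783,226.6140 24.2251,217.5544 22.6943,196.7838 39.9167,185.0728 58.6699,194.1324

[2] S460→`#008000` (score); closed run; points: 166.7947,96.0723 153.7832,98.1562 151.6993,85.1447 164.7108,83.0608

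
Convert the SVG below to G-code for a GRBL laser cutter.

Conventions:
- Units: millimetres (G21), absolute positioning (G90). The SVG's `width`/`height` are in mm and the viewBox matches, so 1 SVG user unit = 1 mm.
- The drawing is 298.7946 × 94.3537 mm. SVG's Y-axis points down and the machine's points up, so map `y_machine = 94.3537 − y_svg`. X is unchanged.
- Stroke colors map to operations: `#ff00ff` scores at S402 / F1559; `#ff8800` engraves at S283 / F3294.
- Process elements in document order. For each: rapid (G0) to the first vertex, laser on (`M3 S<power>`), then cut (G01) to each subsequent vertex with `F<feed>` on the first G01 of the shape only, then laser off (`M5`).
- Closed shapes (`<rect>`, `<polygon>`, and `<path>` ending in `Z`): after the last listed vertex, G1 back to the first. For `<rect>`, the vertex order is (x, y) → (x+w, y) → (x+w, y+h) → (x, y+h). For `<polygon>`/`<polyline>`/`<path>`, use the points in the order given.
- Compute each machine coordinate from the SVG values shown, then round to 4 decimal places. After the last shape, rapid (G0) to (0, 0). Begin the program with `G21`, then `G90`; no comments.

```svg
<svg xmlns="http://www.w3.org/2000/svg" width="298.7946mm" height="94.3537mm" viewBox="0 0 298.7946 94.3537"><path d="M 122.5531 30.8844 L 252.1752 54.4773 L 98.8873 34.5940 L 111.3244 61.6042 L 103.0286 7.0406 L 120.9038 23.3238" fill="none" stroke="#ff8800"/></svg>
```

G21
G90
G0 X122.5531 Y63.4693
M3 S283
G01 X252.1752 Y39.8764 F3294
G01 X98.8873 Y59.7597
G01 X111.3244 Y32.7495
G01 X103.0286 Y87.3131
G01 X120.9038 Y71.0299
M5
G0 X0.0000 Y0.0000

viewBox `0 0 298.7946 94.3537` with mm width/height → 1 unit = 1 mm. Flip: y_m = 94.3537 − y_svg.

**Shape 1** — `<path>` open polyline, stroke `#ff8800` → engrave (S283, F3294). Machine vertices: (122.5531,63.4693) → (252.1752,39.8764) → (98.8873,59.7597) → (111.3244,32.7495) → (103.0286,87.3131) → (120.9038,71.0299). Open path.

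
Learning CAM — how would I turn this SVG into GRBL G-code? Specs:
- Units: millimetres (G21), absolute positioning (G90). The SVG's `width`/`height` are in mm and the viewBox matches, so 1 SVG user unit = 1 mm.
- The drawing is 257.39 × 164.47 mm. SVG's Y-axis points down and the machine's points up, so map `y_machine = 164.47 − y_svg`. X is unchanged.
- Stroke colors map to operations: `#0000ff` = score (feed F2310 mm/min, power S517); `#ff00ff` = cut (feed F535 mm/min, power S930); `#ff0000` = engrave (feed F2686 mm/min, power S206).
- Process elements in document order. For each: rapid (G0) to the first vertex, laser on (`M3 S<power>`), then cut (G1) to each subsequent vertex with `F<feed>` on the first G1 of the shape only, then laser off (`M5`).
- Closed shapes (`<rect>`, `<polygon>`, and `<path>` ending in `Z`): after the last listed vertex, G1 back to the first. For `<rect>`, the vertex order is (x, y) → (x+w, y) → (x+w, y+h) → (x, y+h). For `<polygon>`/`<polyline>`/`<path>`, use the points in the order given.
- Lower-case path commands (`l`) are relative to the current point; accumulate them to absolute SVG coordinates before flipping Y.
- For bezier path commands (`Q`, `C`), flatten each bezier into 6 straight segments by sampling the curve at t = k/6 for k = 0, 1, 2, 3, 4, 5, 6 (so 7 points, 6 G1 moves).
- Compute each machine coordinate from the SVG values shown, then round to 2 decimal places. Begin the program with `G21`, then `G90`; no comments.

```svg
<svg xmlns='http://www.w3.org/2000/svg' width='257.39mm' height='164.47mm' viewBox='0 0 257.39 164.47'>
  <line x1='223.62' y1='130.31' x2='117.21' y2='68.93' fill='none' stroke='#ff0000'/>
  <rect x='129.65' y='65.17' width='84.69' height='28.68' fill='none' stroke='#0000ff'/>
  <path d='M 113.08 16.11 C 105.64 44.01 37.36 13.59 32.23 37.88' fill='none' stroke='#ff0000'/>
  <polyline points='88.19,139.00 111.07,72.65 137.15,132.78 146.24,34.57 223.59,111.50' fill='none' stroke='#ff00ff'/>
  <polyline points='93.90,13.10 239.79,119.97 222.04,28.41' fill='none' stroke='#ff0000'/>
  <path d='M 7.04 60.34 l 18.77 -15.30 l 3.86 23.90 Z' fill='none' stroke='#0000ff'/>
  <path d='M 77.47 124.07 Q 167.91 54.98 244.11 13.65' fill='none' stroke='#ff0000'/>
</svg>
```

G21
G90
G0 X223.62 Y34.16
M3 S206
G1 X117.21 Y95.54 F2686
M5
G0 X129.65 Y99.30
M3 S517
G1 X214.34 Y99.30 F2310
G1 X214.34 Y70.62
G1 X129.65 Y70.62
G1 X129.65 Y99.30
M5
G0 X113.08 Y148.36
M3 S206
G1 X104.86 Y138.75 F2686
G1 X89.95 Y135.71
G1 X71.79 Y136.12
G1 X53.82 Y136.83
G1 X39.48 Y134.70
G1 X32.23 Y126.59
M5
G0 X88.19 Y25.47
M3 S930
G1 X111.07 Y91.82 F535
G1 X137.15 Y31.69
G1 X146.24 Y129.90
G1 X223.59 Y52.97
M5
G0 X93.90 Y151.37
M3 S206
G1 X239.79 Y44.50 F2686
G1 X222.04 Y136.06
M5
G0 X7.04 Y104.13
M3 S517
G1 X25.81 Y119.43 F2310
G1 X29.67 Y95.53
G1 X7.04 Y104.13
M5
G0 X77.47 Y40.40
M3 S206
G1 X107.22 Y62.66 F2686
G1 X136.18 Y83.38
G1 X164.35 Y102.55
G1 X191.73 Y120.18
G1 X218.31 Y136.27
G1 X244.11 Y150.82
M5

1 u = 1 mm; y_m = 164.47 − y.

[1] `<line>` line segment, #ff0000→engrave S206 F2686: (223.62,34.16) → (117.21,95.54)

[2] `<rect>` rectangle, #0000ff→score S517 F2310: (129.65,99.30) → (214.34,99.30) → (214.34,70.62) → (129.65,70.62) → (129.65,99.30) (closed)

[3] `<path>` cubic bezier, #ff0000→engrave S206 F2686: (113.08,148.36) → (104.86,138.75) → (89.95,135.71) → (71.79,136.12) → (53.82,136.83) → (39.48,134.70) → (32.23,126.59)

[4] `<polyline>` open polyline, #ff00ff→cut S930 F535: (88.19,25.47) → (111.07,91.82) → (137.15,31.69) → (146.24,129.90) → (223.59,52.97)

[5] `<polyline>` open polyline, #ff0000→engrave S206 F2686: (93.90,151.37) → (239.79,44.50) → (222.04,136.06)

[6] `<path>` regular polygon, #0000ff→score S517 F2310: (7.04,104.13) → (25.81,119.43) → (29.67,95.53) → (7.04,104.13) (closed)

[7] `<path>` quadratic bezier, #ff0000→engrave S206 F2686: (77.47,40.40) → (107.22,62.66) → (136.18,83.38) → (164.35,102.55) → (191.73,120.18) → (218.31,136.27) → (244.11,150.82)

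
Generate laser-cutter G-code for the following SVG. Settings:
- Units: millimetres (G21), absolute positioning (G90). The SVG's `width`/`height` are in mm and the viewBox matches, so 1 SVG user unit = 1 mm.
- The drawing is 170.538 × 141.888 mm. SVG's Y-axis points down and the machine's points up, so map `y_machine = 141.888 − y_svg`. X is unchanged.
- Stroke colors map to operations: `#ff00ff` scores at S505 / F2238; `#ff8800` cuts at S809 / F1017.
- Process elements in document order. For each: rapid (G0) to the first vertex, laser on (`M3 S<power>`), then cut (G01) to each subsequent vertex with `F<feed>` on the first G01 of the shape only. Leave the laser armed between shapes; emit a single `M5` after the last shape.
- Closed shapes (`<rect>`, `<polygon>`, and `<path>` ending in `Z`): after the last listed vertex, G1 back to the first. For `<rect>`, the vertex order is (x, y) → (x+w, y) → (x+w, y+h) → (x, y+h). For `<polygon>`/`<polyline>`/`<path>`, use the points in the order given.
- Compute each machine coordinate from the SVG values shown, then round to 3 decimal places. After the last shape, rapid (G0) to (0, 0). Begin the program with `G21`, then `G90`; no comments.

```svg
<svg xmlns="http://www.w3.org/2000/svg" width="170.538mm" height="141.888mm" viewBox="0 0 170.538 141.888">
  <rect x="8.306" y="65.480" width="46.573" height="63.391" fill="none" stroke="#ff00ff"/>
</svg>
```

G21
G90
G0 X8.306 Y76.408
M3 S505
G01 X54.879 Y76.408 F2238
G01 X54.879 Y13.017
G01 X8.306 Y13.017
G01 X8.306 Y76.408
M5
G0 X0.000 Y0.000

Since the viewBox matches the mm dimensions, user units are millimetres directly. The only transform is the Y-flip y_m = 141.888 − y_svg.

Shape 1 is a rectangle drawn with `<rect>`. Its stroke #ff00ff means score at S505, F2238. After flipping Y the toolpath is (8.306,76.408) → (54.879,76.408) → (54.879,13.017) → (8.306,13.017) → (8.306,76.408), returning to the start.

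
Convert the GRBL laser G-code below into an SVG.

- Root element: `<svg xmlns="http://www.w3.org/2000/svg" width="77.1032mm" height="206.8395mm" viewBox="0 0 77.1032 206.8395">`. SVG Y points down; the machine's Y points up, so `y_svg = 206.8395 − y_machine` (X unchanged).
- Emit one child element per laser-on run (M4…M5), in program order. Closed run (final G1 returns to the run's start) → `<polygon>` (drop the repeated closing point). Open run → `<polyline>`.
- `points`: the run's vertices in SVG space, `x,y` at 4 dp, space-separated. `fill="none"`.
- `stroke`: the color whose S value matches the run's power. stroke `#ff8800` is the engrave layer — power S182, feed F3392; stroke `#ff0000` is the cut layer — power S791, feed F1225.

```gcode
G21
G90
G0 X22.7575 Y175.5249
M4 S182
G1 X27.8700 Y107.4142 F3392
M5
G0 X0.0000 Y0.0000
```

Each laser-on run becomes one SVG element. Flip Y back into SVG space with y_svg = 206.8395 − y_machine. Every run uses S182, so all elements get stroke `#ff8800` (engrave).

Run 1: The run is open, so emit a `<polyline>` with points (Y-flipped): 22.7575,31.3146 27.8700,99.4253.

<svg xmlns="http://www.w3.org/2000/svg" width="77.1032mm" height="206.8395mm" viewBox="0 0 77.1032 206.8395">
  <polyline points="22.7575,31.3146 27.8700,99.4253" fill="none" stroke="#ff8800"/>
</svg>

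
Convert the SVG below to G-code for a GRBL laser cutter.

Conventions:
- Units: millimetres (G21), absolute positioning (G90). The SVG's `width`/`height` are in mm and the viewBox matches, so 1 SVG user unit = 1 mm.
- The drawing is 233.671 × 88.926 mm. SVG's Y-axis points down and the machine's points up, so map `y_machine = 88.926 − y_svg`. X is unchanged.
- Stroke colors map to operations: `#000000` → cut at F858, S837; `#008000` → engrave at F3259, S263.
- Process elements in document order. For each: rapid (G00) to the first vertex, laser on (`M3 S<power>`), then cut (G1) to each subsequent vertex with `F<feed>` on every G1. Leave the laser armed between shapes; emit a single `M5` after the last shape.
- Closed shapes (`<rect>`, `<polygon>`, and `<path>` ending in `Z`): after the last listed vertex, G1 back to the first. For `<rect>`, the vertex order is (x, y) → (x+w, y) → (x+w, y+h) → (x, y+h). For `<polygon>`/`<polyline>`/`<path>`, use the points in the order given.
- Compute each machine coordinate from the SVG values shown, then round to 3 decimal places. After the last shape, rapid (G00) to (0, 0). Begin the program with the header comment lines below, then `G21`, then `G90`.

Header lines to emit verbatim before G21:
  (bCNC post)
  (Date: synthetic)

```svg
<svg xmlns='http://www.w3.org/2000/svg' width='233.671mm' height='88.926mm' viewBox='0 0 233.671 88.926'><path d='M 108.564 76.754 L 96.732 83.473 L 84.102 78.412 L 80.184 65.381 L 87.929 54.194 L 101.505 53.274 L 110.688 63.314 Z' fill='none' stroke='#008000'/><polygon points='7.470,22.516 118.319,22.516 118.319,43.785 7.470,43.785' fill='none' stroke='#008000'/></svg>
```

viewBox `0 0 233.671 88.926` with mm width/height → 1 unit = 1 mm. Flip: y_m = 88.926 − y_svg.

**Shape 1** — `<path>` regular polygon, stroke `#008000` → engrave (S263, F3259). Machine vertices: (108.564,12.172) → (96.732,5.453) → (84.102,10.514) → (80.184,23.545) → (87.929,34.732) → (101.505,35.652) → (110.688,25.612) → (108.564,12.172). Closed: final G1 returns to the first vertex.

**Shape 2** — `<polygon>` rectangle, stroke `#008000` → engrave (S263, F3259). Machine vertices: (7.470,66.410) → (118.319,66.410) → (118.319,45.141) → (7.470,45.141) → (7.470,66.410). Closed: final G1 returns to the first vertex.

(bCNC post)
(Date: synthetic)
G21
G90
G00 X108.564 Y12.172
M3 S263
G1 X96.732 Y5.453 F3259
G1 X84.102 Y10.514 F3259
G1 X80.184 Y23.545 F3259
G1 X87.929 Y34.732 F3259
G1 X101.505 Y35.652 F3259
G1 X110.688 Y25.612 F3259
G1 X108.564 Y12.172 F3259
G00 X7.470 Y66.410
M3 S263
G1 X118.319 Y66.410 F3259
G1 X118.319 Y45.141 F3259
G1 X7.470 Y45.141 F3259
G1 X7.470 Y66.410 F3259
M5
G00 X0.000 Y0.000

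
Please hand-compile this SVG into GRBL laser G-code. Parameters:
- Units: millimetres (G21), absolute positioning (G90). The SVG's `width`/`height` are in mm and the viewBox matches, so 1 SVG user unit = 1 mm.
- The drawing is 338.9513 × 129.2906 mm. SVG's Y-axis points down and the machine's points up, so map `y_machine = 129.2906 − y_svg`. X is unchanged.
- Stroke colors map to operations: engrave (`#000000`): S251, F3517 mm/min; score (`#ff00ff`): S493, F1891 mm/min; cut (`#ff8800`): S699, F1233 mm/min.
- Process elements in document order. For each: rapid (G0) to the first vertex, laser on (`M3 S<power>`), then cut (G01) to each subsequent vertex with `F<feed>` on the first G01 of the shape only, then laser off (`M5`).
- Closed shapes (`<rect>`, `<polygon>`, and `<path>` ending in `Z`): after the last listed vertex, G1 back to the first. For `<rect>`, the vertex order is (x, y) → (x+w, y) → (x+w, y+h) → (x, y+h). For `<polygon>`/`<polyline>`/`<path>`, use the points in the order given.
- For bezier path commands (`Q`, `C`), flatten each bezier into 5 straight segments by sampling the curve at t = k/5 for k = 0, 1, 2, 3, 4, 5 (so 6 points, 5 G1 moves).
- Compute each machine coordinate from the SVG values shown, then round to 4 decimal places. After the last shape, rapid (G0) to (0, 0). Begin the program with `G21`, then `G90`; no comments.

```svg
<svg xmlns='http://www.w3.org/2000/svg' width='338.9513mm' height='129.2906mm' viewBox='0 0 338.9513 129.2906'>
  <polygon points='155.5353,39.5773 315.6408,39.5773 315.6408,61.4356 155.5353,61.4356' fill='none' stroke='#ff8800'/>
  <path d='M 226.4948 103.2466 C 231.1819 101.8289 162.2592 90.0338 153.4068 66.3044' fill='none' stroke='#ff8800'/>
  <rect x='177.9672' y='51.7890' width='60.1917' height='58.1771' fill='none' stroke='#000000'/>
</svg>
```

viewBox `0 0 338.9513 129.2906` with mm width/height → 1 unit = 1 mm. Flip: y_m = 129.2906 − y_svg.

**Shape 1** — `<polygon>` rectangle, stroke `#ff8800` → cut (S699, F1233). Machine vertices: (155.5353,89.7133) → (315.6408,89.7133) → (315.6408,67.8550) → (155.5353,67.8550) → (155.5353,89.7133). Closed: final G1 returns to the first vertex.

**Shape 2** — `<path>` cubic bezier, stroke `#ff8800` → cut (S699, F1233). Control points (SVG): P0=(226.4948,103.2466), P1=(231.1819,101.8289), P2=(162.2592,90.0338), P3=(153.4068,66.3044); sampled at t=k/5. Machine vertices: (226.4948,26.0440) → (221.5433,28.1524) → (205.3421,32.8260) → (184.3079,40.1397) → (164.8572,50.1682) → (153.4068,62.9862). Open path.

**Shape 3** — `<rect>` rectangle, stroke `#000000` → engrave (S251, F3517). Machine vertices: (177.9672,77.5016) → (238.1589,77.5016) → (238.1589,19.3245) → (177.9672,19.3245) → (177.9672,77.5016). Closed: final G1 returns to the first vertex.

G21
G90
G0 X155.5353 Y89.7133
M3 S699
G01 X315.6408 Y89.7133 F1233
G01 X315.6408 Y67.8550
G01 X155.5353 Y67.8550
G01 X155.5353 Y89.7133
M5
G0 X226.4948 Y26.0440
M3 S699
G01 X221.5433 Y28.1524 F1233
G01 X205.3421 Y32.8260
G01 X184.3079 Y40.1397
G01 X164.8572 Y50.1682
G01 X153.4068 Y62.9862
M5
G0 X177.9672 Y77.5016
M3 S251
G01 X238.1589 Y77.5016 F3517
G01 X238.1589 Y19.3245
G01 X177.9672 Y19.3245
G01 X177.9672 Y77.5016
M5
G0 X0.0000 Y0.0000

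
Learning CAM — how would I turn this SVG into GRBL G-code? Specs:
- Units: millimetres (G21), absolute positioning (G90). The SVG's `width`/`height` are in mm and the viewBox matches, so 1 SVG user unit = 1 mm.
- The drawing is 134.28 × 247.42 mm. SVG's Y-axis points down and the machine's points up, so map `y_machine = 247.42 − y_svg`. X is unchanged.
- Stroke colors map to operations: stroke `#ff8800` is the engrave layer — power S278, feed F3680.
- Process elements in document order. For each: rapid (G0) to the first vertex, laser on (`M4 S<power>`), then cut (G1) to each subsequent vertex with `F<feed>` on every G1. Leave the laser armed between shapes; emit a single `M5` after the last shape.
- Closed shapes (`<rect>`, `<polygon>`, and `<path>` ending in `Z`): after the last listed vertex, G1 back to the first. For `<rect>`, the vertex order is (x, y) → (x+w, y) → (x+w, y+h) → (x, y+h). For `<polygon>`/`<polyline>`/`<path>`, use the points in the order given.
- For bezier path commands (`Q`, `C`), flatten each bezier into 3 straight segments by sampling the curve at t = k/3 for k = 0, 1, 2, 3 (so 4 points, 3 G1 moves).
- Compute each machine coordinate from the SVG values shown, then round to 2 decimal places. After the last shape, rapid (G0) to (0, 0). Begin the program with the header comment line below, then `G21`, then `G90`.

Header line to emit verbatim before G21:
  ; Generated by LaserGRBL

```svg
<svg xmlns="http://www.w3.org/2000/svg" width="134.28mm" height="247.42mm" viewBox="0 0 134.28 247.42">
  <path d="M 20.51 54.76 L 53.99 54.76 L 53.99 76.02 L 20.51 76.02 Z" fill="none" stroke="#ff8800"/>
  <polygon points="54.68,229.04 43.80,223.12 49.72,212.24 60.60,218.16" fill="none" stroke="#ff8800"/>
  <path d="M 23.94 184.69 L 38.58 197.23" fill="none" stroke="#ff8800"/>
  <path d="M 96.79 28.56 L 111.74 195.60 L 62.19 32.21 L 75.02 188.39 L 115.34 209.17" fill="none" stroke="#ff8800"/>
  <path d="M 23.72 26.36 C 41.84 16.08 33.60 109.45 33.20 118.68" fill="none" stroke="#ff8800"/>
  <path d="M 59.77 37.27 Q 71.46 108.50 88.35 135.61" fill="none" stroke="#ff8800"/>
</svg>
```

; Generated by LaserGRBL
G21
G90
G0 X20.51 Y192.66
M4 S278
G1 X53.99 Y192.66 F3680
G1 X53.99 Y171.40 F3680
G1 X20.51 Y171.40 F3680
G1 X20.51 Y192.66 F3680
G0 X54.68 Y18.38
M4 S278
G1 X43.80 Y24.30 F3680
G1 X49.72 Y35.18 F3680
G1 X60.60 Y29.26 F3680
G1 X54.68 Y18.38 F3680
G0 X23.94 Y62.73
M4 S278
G1 X38.58 Y50.19 F3680
G0 X96.79 Y218.86
M4 S278
G1 X111.74 Y51.82 F3680
G1 X62.19 Y215.21 F3680
G1 X75.02 Y59.03 F3680
G1 X115.34 Y38.25 F3680
G0 X23.72 Y221.06
M4 S278
G1 X34.32 Y203.75 F3680
G1 X34.95 Y159.06 F3680
G1 X33.20 Y128.74 F3680
G0 X59.77 Y210.15
M4 S278
G1 X68.14 Y167.57 F3680
G1 X77.67 Y134.79 F3680
G1 X88.35 Y111.81 F3680
M5
G0 X0.00 Y0.00

1 u = 1 mm; y_m = 247.42 − y.

[1] `<path>` rectangle, #ff8800→engrave S278 F3680: (20.51,192.66) → (53.99,192.66) → (53.99,171.40) → (20.51,171.40) → (20.51,192.66) (closed)

[2] `<polygon>` regular polygon, #ff8800→engrave S278 F3680: (54.68,18.38) → (43.80,24.30) → (49.72,35.18) → (60.60,29.26) → (54.68,18.38) (closed)

[3] `<path>` line segment, #ff8800→engrave S278 F3680: (23.94,62.73) → (38.58,50.19)

[4] `<path>` open polyline, #ff8800→engrave S278 F3680: (96.79,218.86) → (111.74,51.82) → (62.19,215.21) → (75.02,59.03) → (115.34,38.25)

[5] `<path>` cubic bezier, #ff8800→engrave S278 F3680: (23.72,221.06) → (34.32,203.75) → (34.95,159.06) → (33.20,128.74)

[6] `<path>` quadratic bezier, #ff8800→engrave S278 F3680: (59.77,210.15) → (68.14,167.57) → (77.67,134.79) → (88.35,111.81)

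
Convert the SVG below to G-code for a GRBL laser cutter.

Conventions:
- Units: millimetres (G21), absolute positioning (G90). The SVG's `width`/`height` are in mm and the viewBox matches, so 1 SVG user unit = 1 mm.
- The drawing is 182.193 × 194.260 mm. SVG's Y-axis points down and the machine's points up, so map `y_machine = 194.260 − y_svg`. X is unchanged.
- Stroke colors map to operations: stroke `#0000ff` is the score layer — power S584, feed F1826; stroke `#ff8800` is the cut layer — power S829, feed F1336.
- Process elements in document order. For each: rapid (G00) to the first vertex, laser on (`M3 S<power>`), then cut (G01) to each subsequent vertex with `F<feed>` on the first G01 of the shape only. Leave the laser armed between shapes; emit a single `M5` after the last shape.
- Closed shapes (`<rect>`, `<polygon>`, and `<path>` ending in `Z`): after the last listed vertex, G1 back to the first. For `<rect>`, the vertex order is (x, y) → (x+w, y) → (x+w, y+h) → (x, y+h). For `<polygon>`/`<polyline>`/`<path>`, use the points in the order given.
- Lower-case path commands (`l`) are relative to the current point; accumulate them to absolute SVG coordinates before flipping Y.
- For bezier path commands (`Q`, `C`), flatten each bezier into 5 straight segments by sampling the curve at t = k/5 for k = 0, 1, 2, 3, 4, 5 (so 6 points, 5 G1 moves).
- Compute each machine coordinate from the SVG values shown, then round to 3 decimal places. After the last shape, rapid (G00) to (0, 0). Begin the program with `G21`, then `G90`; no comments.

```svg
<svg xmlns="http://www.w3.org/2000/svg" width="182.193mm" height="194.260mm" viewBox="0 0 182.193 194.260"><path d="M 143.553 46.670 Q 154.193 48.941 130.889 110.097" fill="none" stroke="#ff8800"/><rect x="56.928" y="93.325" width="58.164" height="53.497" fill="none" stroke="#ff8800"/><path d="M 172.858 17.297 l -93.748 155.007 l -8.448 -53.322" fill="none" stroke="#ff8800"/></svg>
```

viewBox `0 0 182.193 194.260` with mm width/height → 1 unit = 1 mm. Flip: y_m = 194.260 − y_svg.

**Shape 1** — `<path>` quadratic bezier, stroke `#ff8800` → cut (S829, F1336). Control points (SVG): P0=(143.553,46.670), P1=(154.193,48.941), P2=(130.889,110.097); sampled at t=k/5. Machine vertices: (143.553,147.590) → (146.451,144.326) → (146.634,136.352) → (144.101,123.666) → (138.853,106.270) → (130.889,84.163). Open path.

**Shape 2** — `<rect>` rectangle, stroke `#ff8800` → cut (S829, F1336). Machine vertices: (56.928,100.935) → (115.092,100.935) → (115.092,47.438) → (56.928,47.438) → (56.928,100.935). Closed: final G1 returns to the first vertex.

**Shape 3** — `<path>` open polyline, stroke `#ff8800` → cut (S829, F1336). Machine vertices: (172.858,176.963) → (79.110,21.956) → (70.662,75.278). Open path.

G21
G90
G00 X143.553 Y147.590
M3 S829
G01 X146.451 Y144.326 F1336
G01 X146.634 Y136.352
G01 X144.101 Y123.666
G01 X138.853 Y106.270
G01 X130.889 Y84.163
G00 X56.928 Y100.935
M3 S829
G01 X115.092 Y100.935 F1336
G01 X115.092 Y47.438
G01 X56.928 Y47.438
G01 X56.928 Y100.935
G00 X172.858 Y176.963
M3 S829
G01 X79.110 Y21.956 F1336
G01 X70.662 Y75.278
M5
G00 X0.000 Y0.000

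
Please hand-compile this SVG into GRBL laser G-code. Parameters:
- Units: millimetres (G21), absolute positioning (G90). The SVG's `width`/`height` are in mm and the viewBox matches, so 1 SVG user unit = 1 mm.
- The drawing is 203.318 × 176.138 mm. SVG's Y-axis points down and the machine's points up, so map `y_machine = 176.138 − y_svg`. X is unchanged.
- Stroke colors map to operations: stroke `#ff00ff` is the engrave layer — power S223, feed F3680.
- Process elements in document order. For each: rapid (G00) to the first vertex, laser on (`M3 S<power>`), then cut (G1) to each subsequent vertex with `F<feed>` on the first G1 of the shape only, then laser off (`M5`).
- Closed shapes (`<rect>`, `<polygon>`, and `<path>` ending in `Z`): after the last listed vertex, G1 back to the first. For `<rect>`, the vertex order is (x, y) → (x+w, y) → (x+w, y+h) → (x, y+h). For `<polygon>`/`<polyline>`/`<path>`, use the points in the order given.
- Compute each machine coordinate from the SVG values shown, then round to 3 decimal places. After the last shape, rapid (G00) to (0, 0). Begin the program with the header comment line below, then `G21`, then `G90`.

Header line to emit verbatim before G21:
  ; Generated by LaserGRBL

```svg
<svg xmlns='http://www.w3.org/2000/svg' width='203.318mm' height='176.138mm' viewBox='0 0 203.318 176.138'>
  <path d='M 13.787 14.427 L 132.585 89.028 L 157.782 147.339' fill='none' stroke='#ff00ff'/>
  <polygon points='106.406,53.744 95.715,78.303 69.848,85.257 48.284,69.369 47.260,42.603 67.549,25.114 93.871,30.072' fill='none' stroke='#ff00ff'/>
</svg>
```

; Generated by LaserGRBL
G21
G90
G00 X13.787 Y161.711
M3 S223
G1 X132.585 Y87.110 F3680
G1 X157.782 Y28.799
M5
G00 X106.406 Y122.394
M3 S223
G1 X95.715 Y97.835 F3680
G1 X69.848 Y90.881
G1 X48.284 Y106.769
G1 X47.260 Y133.535
G1 X67.549 Y151.024
G1 X93.871 Y146.066
G1 X106.406 Y122.394
M5
G00 X0.000 Y0.000

Since the viewBox matches the mm dimensions, user units are millimetres directly. The only transform is the Y-flip y_m = 176.138 − y_svg.

Shape 1 is a open polyline drawn with `<path>`. Its stroke #ff00ff means engrave at S223, F3680. After flipping Y the toolpath is (13.787,161.711) → (132.585,87.110) → (157.782,28.799).

Shape 2 is a regular polygon drawn with `<polygon>`. Its stroke #ff00ff means engrave at S223, F3680. After flipping Y the toolpath is (106.406,122.394) → (95.715,97.835) → (69.848,90.881) → (48.284,106.769) → (47.260,133.535) → (67.549,151.024) → (93.871,146.066) → (106.406,122.394), returning to the start.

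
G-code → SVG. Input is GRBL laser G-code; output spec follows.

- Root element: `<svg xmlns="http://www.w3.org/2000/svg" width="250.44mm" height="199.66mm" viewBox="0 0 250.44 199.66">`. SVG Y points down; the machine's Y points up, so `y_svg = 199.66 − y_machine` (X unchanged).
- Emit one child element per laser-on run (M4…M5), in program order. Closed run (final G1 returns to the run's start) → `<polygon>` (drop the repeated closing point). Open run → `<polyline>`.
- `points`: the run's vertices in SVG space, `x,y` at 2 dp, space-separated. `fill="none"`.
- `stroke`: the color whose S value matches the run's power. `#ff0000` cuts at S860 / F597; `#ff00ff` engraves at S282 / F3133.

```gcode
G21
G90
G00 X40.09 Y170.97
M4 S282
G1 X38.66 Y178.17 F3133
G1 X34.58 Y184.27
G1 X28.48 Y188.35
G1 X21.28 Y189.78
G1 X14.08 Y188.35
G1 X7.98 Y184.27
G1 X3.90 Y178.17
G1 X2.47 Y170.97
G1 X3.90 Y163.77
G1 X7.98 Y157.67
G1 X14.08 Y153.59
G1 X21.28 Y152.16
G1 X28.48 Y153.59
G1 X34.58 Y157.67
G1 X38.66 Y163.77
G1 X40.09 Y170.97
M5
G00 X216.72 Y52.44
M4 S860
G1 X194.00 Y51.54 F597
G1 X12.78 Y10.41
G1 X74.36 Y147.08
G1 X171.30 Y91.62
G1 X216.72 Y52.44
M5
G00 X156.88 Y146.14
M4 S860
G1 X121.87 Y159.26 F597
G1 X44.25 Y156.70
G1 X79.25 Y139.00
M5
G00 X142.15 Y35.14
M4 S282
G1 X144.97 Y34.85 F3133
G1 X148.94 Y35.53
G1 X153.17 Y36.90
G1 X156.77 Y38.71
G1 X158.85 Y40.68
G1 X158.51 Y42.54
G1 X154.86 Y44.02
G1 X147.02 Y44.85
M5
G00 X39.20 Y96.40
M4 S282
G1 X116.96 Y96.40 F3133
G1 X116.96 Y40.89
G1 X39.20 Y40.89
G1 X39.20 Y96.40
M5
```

Machine Y-up, SVG Y-down with viewBox height 199.66, so y_svg = 199.66 − y_machine; X carries over.

Run 1: S282 ⇒ engrave layer `#ff00ff`. The run returns to its start, so emit a `<polygon>` with points (Y-flipped): 40.09,28.69 38.66,21.49 34.58,15.39 28.48,11.31 21.28,9.88 14.08,11.31 7.98,15.39 3.90,21.49 2.47,28.69 3.90,35.89 7.98,41.99 14.08,46.07 21.28,47.50 28.48,46.07 34.58,41.99 38.66,35.89.

Run 2: S860 ⇒ cut layer `#ff0000`. The run returns to its start, so emit a `<polygon>` with points (Y-flipped): 216.72,147.22 194.00,148.12 12.78,189.25 74.36,52.58 171.30,108.04.

Run 3: S860 ⇒ cut layer `#ff0000`. The run is open, so emit a `<polyline>` with points (Y-flipped): 156.88,53.52 121.87,40.40 44.25,42.96 79.25,60.66.

Run 4: power S282 maps to stroke `#ff00ff` (engrave). The run is open, so emit a `<polyline>` with points (Y-flipped): 142.15,164.52 144.97,164.81 148.94,164.13 153.17,162.76 156.77,160.95 158.85,158.98 158.51,157.12 154.86,155.64 147.02,154.81.

Run 5: S282 ⇒ engrave layer `#ff00ff`. The run returns to its start, so emit a `<polygon>` with points (Y-flipped): 39.20,103.26 116.96,103.26 116.96,158.77 39.20,158.77.

<svg xmlns="http://www.w3.org/2000/svg" width="250.44mm" height="199.66mm" viewBox="0 0 250.44 199.66">
  <polygon points="40.09,28.69 38.66,21.49 34.58,15.39 28.48,11.31 21.28,9.88 14.08,11.31 7.98,15.39 3.90,21.49 2.47,28.69 3.90,35.89 7.98,41.99 14.08,46.07 21.28,47.50 28.48,46.07 34.58,41.99 38.66,35.89" fill="none" stroke="#ff00ff"/>
  <polygon points="216.72,147.22 194.00,148.12 12.78,189.25 74.36,52.58 171.30,108.04" fill="none" stroke="#ff0000"/>
  <polyline points="156.88,53.52 121.87,40.40 44.25,42.96 79.25,60.66" fill="none" stroke="#ff0000"/>
  <polyline points="142.15,164.52 144.97,164.81 148.94,164.13 153.17,162.76 156.77,160.95 158.85,158.98 158.51,157.12 154.86,155.64 147.02,154.81" fill="none" stroke="#ff00ff"/>
  <polygon points="39.20,103.26 116.96,103.26 116.96,158.77 39.20,158.77" fill="none" stroke="#ff00ff"/>
</svg>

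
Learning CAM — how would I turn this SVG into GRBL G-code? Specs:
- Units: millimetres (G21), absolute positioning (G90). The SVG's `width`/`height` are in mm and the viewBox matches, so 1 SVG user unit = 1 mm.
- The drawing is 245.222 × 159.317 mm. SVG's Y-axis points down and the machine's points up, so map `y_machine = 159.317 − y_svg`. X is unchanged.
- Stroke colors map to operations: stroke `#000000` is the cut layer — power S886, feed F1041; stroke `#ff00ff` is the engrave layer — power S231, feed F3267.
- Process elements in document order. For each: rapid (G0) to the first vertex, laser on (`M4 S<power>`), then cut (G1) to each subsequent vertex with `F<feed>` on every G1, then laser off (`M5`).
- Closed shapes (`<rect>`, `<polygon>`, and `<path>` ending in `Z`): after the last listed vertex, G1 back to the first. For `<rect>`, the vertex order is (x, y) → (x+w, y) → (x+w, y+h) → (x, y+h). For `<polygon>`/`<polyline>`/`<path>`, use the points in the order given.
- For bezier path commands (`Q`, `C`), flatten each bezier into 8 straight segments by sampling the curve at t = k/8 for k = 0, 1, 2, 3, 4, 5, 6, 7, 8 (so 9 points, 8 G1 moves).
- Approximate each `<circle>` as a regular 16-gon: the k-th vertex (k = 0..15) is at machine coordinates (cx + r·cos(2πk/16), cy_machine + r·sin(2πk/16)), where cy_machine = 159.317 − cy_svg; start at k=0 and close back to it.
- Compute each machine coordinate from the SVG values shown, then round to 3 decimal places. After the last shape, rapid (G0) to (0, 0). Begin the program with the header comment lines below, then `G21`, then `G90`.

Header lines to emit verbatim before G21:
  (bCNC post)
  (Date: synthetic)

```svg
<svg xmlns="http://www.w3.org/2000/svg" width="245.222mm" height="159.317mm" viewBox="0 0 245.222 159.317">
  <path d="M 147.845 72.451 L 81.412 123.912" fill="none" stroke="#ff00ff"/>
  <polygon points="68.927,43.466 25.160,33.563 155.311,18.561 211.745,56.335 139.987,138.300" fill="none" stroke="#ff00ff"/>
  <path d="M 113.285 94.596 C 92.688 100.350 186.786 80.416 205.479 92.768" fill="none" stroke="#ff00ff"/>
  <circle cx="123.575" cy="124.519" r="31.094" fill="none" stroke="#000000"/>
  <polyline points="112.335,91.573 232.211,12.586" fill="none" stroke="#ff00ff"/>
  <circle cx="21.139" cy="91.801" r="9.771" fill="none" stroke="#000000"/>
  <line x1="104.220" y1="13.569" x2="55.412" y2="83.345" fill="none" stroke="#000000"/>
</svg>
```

(bCNC post)
(Date: synthetic)
G21
G90
G0 X147.845 Y86.866
M4 S231
G1 X81.412 Y35.405 F3267
M5
G0 X68.927 Y115.851
M4 S231
G1 X25.160 Y125.754 F3267
G1 X155.311 Y140.756 F3267
G1 X211.745 Y102.982 F3267
G1 X139.987 Y21.017 F3267
G1 X68.927 Y115.851 F3267
M5
G0 X113.285 Y64.721
M4 S231
G1 X110.566 Y63.654 F3267
G1 X116.372 Y64.316 F3267
G1 X128.476 Y66.028 F3267
G1 X144.648 Y68.109 F3267
G1 X162.663 Y69.882 F3267
G1 X180.291 Y70.665 F3267
G1 X195.306 Y69.781 F3267
G1 X205.479 Y66.549 F3267
M5
G0 X154.669 Y34.798
M4 S886
G1 X152.302 Y46.697 F1041
G1 X145.562 Y56.785 F1041
G1 X135.474 Y63.525 F1041
G1 X123.575 Y65.892 F1041
G1 X111.676 Y63.525 F1041
G1 X101.588 Y56.785 F1041
G1 X94.848 Y46.697 F1041
G1 X92.481 Y34.798 F1041
G1 X94.848 Y22.899 F1041
G1 X101.588 Y12.811 F1041
G1 X111.676 Y6.071 F1041
G1 X123.575 Y3.704 F1041
G1 X135.474 Y6.071 F1041
G1 X145.562 Y12.811 F1041
G1 X152.302 Y22.899 F1041
G1 X154.669 Y34.798 F1041
M5
G0 X112.335 Y67.744
M4 S231
G1 X232.211 Y146.731 F3267
M5
G0 X30.910 Y67.516
M4 S886
G1 X30.166 Y71.255 F1041
G1 X28.048 Y74.425 F1041
G1 X24.878 Y76.543 F1041
G1 X21.139 Y77.287 F1041
G1 X17.400 Y76.543 F1041
G1 X14.230 Y74.425 F1041
G1 X12.112 Y71.255 F1041
G1 X11.368 Y67.516 F1041
G1 X12.112 Y63.777 F1041
G1 X14.230 Y60.607 F1041
G1 X17.400 Y58.489 F1041
G1 X21.139 Y57.745 F1041
G1 X24.878 Y58.489 F1041
G1 X28.048 Y60.607 F1041
G1 X30.166 Y63.777 F1041
G1 X30.910 Y67.516 F1041
M5
G0 X104.220 Y145.748
M4 S886
G1 X55.412 Y75.972 F1041
M5
G0 X0.000 Y0.000

1 u = 1 mm; y_m = 159.317 − y.

[1] `<path>` line segment, #ff00ff→engrave S231 F3267: (147.845,86.866) → (81.412,35.405)

[2] `<polygon>` closed polygon, #ff00ff→engrave S231 F3267: (68.927,115.851) → (25.160,125.754) → (155.311,140.756) → (211.745,102.982) → (139.987,21.017) → (68.927,115.851) (closed)

[3] `<path>` cubic bezier, #ff00ff→engrave S231 F3267: (113.285,64.721) → (110.566,63.654) → (116.372,64.316) → (128.476,66.028) → (144.648,68.109) → (162.663,69.882) → (180.291,70.665) → (195.306,69.781) → (205.479,66.549)

[4] `<circle>` circle, #000000→cut S886 F1041: (154.669,34.798) → (152.302,46.697) → (145.562,56.785) → (135.474,63.525) → (123.575,65.892) → (111.676,63.525) → (101.588,56.785) → (94.848,46.697) → (92.481,34.798) → (94.848,22.899) → (101.588,12.811) → (111.676,6.071) → (123.575,3.704) → (135.474,6.071) → (145.562,12.811) → (152.302,22.899) → (154.669,34.798) (closed)

[5] `<polyline>` line segment, #ff00ff→engrave S231 F3267: (112.335,67.744) → (232.211,146.731)

[6] `<circle>` circle, #000000→cut S886 F1041: (30.910,67.516) → (30.166,71.255) → (28.048,74.425) → (24.878,76.543) → (21.139,77.287) → (17.400,76.543) → (14.230,74.425) → (12.112,71.255) → (11.368,67.516) → (12.112,63.777) → (14.230,60.607) → (17.400,58.489) → (21.139,57.745) → (24.878,58.489) → (28.048,60.607) → (30.166,63.777) → (30.910,67.516) (closed)

[7] `<line>` line segment, #000000→cut S886 F1041: (104.220,145.748) → (55.412,75.972)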